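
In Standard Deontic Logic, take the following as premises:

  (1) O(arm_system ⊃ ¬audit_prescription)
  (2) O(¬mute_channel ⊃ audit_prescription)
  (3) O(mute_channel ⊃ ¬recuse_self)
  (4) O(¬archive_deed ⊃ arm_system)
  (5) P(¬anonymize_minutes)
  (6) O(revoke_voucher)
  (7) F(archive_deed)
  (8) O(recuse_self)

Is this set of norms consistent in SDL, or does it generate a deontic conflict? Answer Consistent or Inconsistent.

Premise 8 states O(recuse_self) outright.
Premise 3, O(mute_channel ⊃ ¬recuse_self), contraposes to O(recuse_self ⊃ ¬mute_channel); with O(recuse_self) we get O(¬mute_channel).
From O(¬mute_channel) and premise 2, O(¬mute_channel ⊃ audit_prescription), we obtain O(audit_prescription).
The contrapositive of premise 1 (O(arm_system ⊃ ¬audit_prescription)) is O(audit_prescription ⊃ ¬arm_system), and O(audit_prescription) is already established, so O(¬arm_system).
Premise 4, O(¬archive_deed ⊃ arm_system), contraposes to O(¬arm_system ⊃ archive_deed); with O(¬arm_system) we get O(archive_deed).
Yet premise 7 is F(archive_deed), i.e. O(¬archive_deed).
We now have both O(archive_deed) and O(¬archive_deed) — archive_deed is simultaneously obligatory and forbidden, violating the D-axiom.

Inconsistent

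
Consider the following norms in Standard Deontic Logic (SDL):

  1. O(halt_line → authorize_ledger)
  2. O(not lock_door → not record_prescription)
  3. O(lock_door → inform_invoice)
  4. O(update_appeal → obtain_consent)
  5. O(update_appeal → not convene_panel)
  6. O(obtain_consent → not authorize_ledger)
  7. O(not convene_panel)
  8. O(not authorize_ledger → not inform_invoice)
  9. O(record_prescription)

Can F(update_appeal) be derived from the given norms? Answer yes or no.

Yes

From premise 9 we have O(record_prescription).
Premise 2 is O(not lock_door → not record_prescription); contrapositively O(record_prescription → lock_door). Since O(record_prescription) holds, K gives O(lock_door).
Applying K to premise 3 (O(lock_door → inform_invoice)) and O(lock_door) yields O(inform_invoice).
Premise 8 is O(not authorize_ledger → not inform_invoice); contrapositively O(inform_invoice → authorize_ledger). Since O(inform_invoice) holds, K gives O(authorize_ledger).
The contrapositive of premise 6 (O(obtain_consent → not authorize_ledger)) is O(authorize_ledger → not obtain_consent), and O(authorize_ledger) is already established, so O(not obtain_consent).
Premise 4, O(update_appeal → obtain_consent), contraposes to O(not obtain_consent → not update_appeal); with O(not obtain_consent) we get O(not update_appeal).
Premises 1, 5, 7 do not contribute to this derivation.
So O(not update_appeal) holds, i.e. F(update_appeal). The claim follows.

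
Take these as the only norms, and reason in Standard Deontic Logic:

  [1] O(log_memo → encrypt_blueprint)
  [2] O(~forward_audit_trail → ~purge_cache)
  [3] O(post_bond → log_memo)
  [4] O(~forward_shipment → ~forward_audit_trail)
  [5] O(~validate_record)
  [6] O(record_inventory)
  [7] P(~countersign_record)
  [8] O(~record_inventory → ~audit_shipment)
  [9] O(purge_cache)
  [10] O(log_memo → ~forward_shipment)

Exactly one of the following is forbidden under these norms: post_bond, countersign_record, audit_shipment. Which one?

Premise 9 gives O(purge_cache).
Premise 2 is O(~forward_audit_trail → ~purge_cache); contrapositively O(purge_cache → forward_audit_trail). Since O(purge_cache) holds, K gives O(forward_audit_trail).
Premise 4 is O(~forward_shipment → ~forward_audit_trail); contrapositively O(forward_audit_trail → forward_shipment). Since O(forward_audit_trail) holds, K gives O(forward_shipment).
Premise 10 is O(log_memo → ~forward_shipment); contrapositively O(forward_shipment → ~log_memo). Since O(forward_shipment) holds, K gives O(~log_memo).
Premise 3 is O(post_bond → log_memo); contrapositively O(~log_memo → ~post_bond). Since O(~log_memo) holds, K gives O(~post_bond).
So O(~post_bond) holds, i.e. post_bond is forbidden. None of the other listed options is forbidden under the premises.

post_bond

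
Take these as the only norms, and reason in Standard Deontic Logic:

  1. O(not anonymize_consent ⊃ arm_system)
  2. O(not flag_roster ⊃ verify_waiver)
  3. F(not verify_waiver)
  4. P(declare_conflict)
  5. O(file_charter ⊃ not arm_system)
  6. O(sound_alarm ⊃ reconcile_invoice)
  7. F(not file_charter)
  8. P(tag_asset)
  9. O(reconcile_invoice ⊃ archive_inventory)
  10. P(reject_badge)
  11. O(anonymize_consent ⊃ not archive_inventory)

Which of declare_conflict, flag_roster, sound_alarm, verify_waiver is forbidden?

Premise 7, F(not file_charter), is equivalent to O(file_charter).
From O(file_charter) and premise 5, O(file_charter ⊃ not arm_system), we obtain O(not arm_system).
The contrapositive of premise 1 (O(not anonymize_consent ⊃ arm_system)) is O(not arm_system ⊃ anonymize_consent), and O(not arm_system) is already established, so O(anonymize_consent).
With premise 11, O(anonymize_consent ⊃ not archive_inventory), the K-axiom yields O(not archive_inventory).
The contrapositive of premise 9 (O(reconcile_invoice ⊃ archive_inventory)) is O(not archive_inventory ⊃ not reconcile_invoice), and O(not archive_inventory) is already established, so O(not reconcile_invoice).
Premise 6 is O(sound_alarm ⊃ reconcile_invoice); contrapositively O(not reconcile_invoice ⊃ not sound_alarm). Since O(not reconcile_invoice) holds, K gives O(not sound_alarm).
So O(not sound_alarm) holds, i.e. sound_alarm is forbidden. None of the other listed options is forbidden under the premises.

sound_alarm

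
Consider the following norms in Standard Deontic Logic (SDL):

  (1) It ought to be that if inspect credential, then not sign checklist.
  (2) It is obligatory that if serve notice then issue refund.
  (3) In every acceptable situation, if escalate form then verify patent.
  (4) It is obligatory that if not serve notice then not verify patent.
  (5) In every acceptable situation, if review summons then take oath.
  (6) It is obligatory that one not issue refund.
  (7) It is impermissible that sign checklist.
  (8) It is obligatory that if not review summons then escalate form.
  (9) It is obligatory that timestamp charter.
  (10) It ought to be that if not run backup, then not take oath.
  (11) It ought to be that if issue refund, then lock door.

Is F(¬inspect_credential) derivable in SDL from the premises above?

Premise 1 is O(inspect_credential → ¬sign_checklist); even if O(¬sign_checklist) held, inferring O(inspect_credential) would be affirming the consequent — invalid.
No other premise forces O(inspect_credential). An ideal world satisfying every premise can still have ¬inspect_credential true, so F(¬inspect_credential) is not derivable.

No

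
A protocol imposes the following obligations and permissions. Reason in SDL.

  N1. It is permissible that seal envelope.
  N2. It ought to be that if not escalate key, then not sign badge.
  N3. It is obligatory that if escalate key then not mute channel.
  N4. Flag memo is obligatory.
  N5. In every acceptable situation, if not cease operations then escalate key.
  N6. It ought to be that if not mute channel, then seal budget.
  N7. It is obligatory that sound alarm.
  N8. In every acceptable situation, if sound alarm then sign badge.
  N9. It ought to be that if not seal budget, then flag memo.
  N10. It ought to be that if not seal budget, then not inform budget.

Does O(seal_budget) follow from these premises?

Premise 7 states O(sound_alarm) outright.
From O(sound_alarm) and premise 8, O(sound_alarm → sign_badge), we obtain O(sign_badge).
The contrapositive of premise 2 (O(¬escalate_key → ¬sign_badge)) is O(sign_badge → escalate_key), and O(sign_badge) is already established, so O(escalate_key).
Premise 3 is O(escalate_key → ¬mute_channel); since O(escalate_key), deontic closure gives O(¬mute_channel).
From O(¬mute_channel) and premise 6, O(¬mute_channel → seal_budget), we obtain O(seal_budget).
Premises 1, 4, 5, 9, 10 do not contribute to this derivation.
So O(seal_budget) follows.

Yes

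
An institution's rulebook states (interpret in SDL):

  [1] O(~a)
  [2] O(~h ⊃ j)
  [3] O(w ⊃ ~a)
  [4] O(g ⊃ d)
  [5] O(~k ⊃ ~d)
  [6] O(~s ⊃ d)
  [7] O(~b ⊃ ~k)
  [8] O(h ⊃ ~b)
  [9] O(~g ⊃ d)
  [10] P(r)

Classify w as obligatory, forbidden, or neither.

Neither

Premise 3 is O(w ⊃ ~a); even if O(~a) held, inferring O(w) would be affirming the consequent — invalid.
No premise or chain of K-axiom applications forces O(w), and none forces O(~w). So w is neither obligatory nor forbidden under these norms.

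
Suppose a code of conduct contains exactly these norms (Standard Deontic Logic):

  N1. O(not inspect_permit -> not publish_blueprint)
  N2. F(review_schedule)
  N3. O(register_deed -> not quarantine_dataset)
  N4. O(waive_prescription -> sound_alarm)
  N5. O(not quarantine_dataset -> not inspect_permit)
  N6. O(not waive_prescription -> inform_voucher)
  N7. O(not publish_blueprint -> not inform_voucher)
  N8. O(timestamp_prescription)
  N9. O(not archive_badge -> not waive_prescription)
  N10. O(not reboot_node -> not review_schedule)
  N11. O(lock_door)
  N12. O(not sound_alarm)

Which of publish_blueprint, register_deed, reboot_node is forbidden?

register_deed

Premise 12 gives O(not sound_alarm).
Premise 4, O(waive_prescription -> sound_alarm), contraposes to O(not sound_alarm -> not waive_prescription); with O(not sound_alarm) we get O(not waive_prescription).
Premise 6 is O(not waive_prescription -> inform_voucher); since O(not waive_prescription), deontic closure gives O(inform_voucher).
The contrapositive of premise 7 (O(not publish_blueprint -> not inform_voucher)) is O(inform_voucher -> publish_blueprint), and O(inform_voucher) is already established, so O(publish_blueprint).
The contrapositive of premise 1 (O(not inspect_permit -> not publish_blueprint)) is O(publish_blueprint -> inspect_permit), and O(publish_blueprint) is already established, so O(inspect_permit).
The contrapositive of premise 5 (O(not quarantine_dataset -> not inspect_permit)) is O(inspect_permit -> quarantine_dataset), and O(inspect_permit) is already established, so O(quarantine_dataset).
Premise 3 is O(register_deed -> not quarantine_dataset); contrapositively O(quarantine_dataset -> not register_deed). Since O(quarantine_dataset) holds, K gives O(not register_deed).
So O(not register_deed) holds, i.e. register_deed is forbidden. None of the other listed options is forbidden under the premises.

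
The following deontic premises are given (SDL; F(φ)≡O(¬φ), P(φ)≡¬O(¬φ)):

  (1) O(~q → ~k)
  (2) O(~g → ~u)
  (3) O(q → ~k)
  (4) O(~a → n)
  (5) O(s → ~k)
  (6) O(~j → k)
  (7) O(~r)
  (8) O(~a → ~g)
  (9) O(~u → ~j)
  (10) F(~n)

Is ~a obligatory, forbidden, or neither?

Forbidden

By case analysis on ~q: premise 1 gives O(~q → ~k) and premise 3 gives O(q → ~k), so O(~k) either way.
Premise 6 is O(~j → k); contrapositively O(~k → j). Since O(~k) holds, K gives O(j).
Premise 9, O(~u → ~j), contraposes to O(j → u); with O(j) we get O(u).
Premise 2 is O(~g → ~u); contrapositively O(u → g). Since O(u) holds, K gives O(g).
Premise 8 is O(~a → ~g); contrapositively O(g → a). Since O(g) holds, K gives O(a).
Premises 4, 5, 7, 10 do not contribute to this derivation.
Thus O(a), which is F(~a): ~a is forbidden.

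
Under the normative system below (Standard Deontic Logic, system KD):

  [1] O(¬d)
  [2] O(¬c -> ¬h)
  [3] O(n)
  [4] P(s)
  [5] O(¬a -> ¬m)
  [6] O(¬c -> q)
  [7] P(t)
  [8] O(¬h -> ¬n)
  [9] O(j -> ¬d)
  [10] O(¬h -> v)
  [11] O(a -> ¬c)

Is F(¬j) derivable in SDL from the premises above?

Premise 9 is O(j -> ¬d); even if O(¬d) held, inferring O(j) would be affirming the consequent — invalid.
No other premise forces O(j). An ideal world satisfying every premise can still have ¬j true, so F(¬j) is not derivable.

No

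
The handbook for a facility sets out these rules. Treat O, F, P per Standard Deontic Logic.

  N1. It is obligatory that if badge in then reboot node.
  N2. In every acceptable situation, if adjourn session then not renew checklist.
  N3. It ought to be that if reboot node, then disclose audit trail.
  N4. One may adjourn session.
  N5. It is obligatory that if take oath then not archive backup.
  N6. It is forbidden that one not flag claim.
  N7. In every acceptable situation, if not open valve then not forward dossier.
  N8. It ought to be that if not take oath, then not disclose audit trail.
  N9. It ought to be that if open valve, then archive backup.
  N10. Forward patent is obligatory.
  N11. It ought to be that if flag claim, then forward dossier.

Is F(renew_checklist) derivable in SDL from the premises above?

No

Premise 2 is O(adjourn_session → ¬renew_checklist), but O(adjourn_session) is not derivable from the premises (the permission P(adjourn_session) asserts only ¬O(¬adjourn_session), not O(adjourn_session)), so it does not yield O(¬renew_checklist).
No other premise forces O(¬renew_checklist). An ideal world satisfying every premise can still have renew_checklist true, so F(renew_checklist) is not derivable.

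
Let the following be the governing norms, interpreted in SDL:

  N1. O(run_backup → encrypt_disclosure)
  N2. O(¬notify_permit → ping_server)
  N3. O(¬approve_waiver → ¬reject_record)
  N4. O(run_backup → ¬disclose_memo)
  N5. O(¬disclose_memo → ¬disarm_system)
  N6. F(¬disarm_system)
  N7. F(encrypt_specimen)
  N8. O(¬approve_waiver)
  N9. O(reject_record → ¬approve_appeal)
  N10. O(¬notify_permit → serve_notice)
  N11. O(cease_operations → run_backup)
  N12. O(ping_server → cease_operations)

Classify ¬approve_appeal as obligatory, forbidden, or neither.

Premise 9 is O(reject_record → ¬approve_appeal), but O(reject_record) is not derivable from the premises, so it does not yield O(¬approve_appeal).
No premise or chain of K-axiom applications forces O(¬approve_appeal), and none forces O(approve_appeal). So ¬approve_appeal is neither obligatory nor forbidden under these norms.

Neither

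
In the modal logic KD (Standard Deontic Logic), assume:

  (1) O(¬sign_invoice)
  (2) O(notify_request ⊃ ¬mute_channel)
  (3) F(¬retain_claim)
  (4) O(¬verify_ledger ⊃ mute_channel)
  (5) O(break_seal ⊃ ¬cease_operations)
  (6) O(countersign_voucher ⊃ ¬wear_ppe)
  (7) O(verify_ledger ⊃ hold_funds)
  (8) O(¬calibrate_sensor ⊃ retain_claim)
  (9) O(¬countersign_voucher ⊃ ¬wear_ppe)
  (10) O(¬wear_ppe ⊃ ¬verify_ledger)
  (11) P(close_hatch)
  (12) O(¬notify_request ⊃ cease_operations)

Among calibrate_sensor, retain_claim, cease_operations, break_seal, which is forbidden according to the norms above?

break_seal

By case analysis on countersign_voucher: premise 6 gives O(countersign_voucher ⊃ ¬wear_ppe) and premise 9 gives O(¬countersign_voucher ⊃ ¬wear_ppe), so O(¬wear_ppe) either way.
Applying K to premise 10 (O(¬wear_ppe ⊃ ¬verify_ledger)) and O(¬wear_ppe) yields O(¬verify_ledger).
Applying K to premise 4 (O(¬verify_ledger ⊃ mute_channel)) and O(¬verify_ledger) yields O(mute_channel).
Premise 2 is O(notify_request ⊃ ¬mute_channel); contrapositively O(mute_channel ⊃ ¬notify_request). Since O(mute_channel) holds, K gives O(¬notify_request).
With premise 12, O(¬notify_request ⊃ cease_operations), the K-axiom yields O(cease_operations).
Premise 5, O(break_seal ⊃ ¬cease_operations), contraposes to O(cease_operations ⊃ ¬break_seal); with O(cease_operations) we get O(¬break_seal).
So O(¬break_seal) holds, i.e. break_seal is forbidden. None of the other listed options is forbidden under the premises.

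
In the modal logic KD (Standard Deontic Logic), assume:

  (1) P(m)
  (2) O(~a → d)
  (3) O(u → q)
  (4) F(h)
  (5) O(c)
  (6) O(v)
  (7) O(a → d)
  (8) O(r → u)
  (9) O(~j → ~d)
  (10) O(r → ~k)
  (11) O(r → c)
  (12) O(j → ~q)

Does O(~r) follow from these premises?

Premises 2 and 7 are O(~a → d) and O(a → d); every ideal world satisfies ~a or a, so in either case d holds — hence O(d).
Premise 9 is O(~j → ~d); contrapositively O(d → j). Since O(d) holds, K gives O(j).
Premise 12 is O(j → ~q); since O(j), deontic closure gives O(~q).
Premise 3, O(u → q), contraposes to O(~q → ~u); with O(~q) we get O(~u).
The contrapositive of premise 8 (O(r → u)) is O(~u → ~r), and O(~u) is already established, so O(~r).
Premises 1, 4, 5, 6, 10, 11 do not contribute to this derivation.
So O(~r) follows.

Yes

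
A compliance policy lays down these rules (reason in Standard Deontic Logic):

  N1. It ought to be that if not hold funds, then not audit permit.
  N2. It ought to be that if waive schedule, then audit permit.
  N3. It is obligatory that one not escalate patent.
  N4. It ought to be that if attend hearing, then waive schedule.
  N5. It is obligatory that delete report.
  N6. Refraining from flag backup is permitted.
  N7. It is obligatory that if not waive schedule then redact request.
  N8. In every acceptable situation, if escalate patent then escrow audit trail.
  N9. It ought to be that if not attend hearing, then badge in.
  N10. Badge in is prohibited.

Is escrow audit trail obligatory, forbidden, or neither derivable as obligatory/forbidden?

Neither

Premise 8 is O(escalate_patent → escrow_audit_trail), but O(escalate_patent) is not derivable from the premises, so it does not yield O(escrow_audit_trail).
No premise or chain of K-axiom applications forces O(escrow_audit_trail), and none forces O(¬escrow_audit_trail). So escrow_audit_trail is neither obligatory nor forbidden under these norms.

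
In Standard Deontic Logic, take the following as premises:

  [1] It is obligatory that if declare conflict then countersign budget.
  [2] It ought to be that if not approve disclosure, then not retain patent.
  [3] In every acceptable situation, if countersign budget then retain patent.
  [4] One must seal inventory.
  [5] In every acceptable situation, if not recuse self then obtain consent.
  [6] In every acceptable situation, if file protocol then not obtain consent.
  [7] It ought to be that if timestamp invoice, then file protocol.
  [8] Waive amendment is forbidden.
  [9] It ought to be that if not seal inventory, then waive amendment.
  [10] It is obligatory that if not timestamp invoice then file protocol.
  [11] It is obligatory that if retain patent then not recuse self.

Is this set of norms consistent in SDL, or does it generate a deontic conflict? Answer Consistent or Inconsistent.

Premise 9 is O(¬seal_inventory → waive_amendment), but O(¬seal_inventory) is not derivable from the premises, so it does not yield O(waive_amendment).
So O(waive_amendment) is not derivable, and the apparent clash with O(¬waive_amendment) does not arise.
A world satisfying every obligation exists (e.g. approve_disclosure=false, countersign_budget=false, declare_conflict=false, file_protocol=true, obtain_consent=false, recuse_self=true, retain_patent=false, seal_inventory=true, timestamp_invoice=false, waive_amendment=false); no atom is both obligatory and forbidden, so the set is consistent.

Consistent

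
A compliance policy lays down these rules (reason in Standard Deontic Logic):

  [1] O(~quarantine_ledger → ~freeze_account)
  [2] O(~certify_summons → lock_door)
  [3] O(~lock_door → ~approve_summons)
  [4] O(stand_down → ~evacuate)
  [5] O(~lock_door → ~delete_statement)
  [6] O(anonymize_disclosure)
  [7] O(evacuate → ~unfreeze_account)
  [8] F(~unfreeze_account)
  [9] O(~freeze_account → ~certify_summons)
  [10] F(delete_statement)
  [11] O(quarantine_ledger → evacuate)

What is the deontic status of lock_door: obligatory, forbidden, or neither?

Obligatory

Premise 8, F(~unfreeze_account), is equivalent to O(unfreeze_account).
Premise 7 is O(evacuate → ~unfreeze_account); contrapositively O(unfreeze_account → ~evacuate). Since O(unfreeze_account) holds, K gives O(~evacuate).
Premise 11 is O(quarantine_ledger → evacuate); contrapositively O(~evacuate → ~quarantine_ledger). Since O(~evacuate) holds, K gives O(~quarantine_ledger).
Applying K to premise 1 (O(~quarantine_ledger → ~freeze_account)) and O(~quarantine_ledger) yields O(~freeze_account).
From O(~freeze_account) and premise 9, O(~freeze_account → ~certify_summons), we obtain O(~certify_summons).
With premise 2, O(~certify_summons → lock_door), the K-axiom yields O(lock_door).
Premises 3, 4, 5, 6, 10 do not contribute to this derivation.
Hence lock_door is obligatory.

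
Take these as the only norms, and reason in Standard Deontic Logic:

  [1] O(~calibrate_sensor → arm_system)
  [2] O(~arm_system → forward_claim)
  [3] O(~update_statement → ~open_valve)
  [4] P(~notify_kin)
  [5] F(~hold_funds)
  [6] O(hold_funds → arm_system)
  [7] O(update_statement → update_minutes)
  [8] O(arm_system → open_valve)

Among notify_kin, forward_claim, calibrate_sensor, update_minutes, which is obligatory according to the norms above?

update_minutes

Premise 5, F(~hold_funds), is equivalent to O(hold_funds).
With premise 6, O(hold_funds → arm_system), the K-axiom yields O(arm_system).
From O(arm_system) and premise 8, O(arm_system → open_valve), we obtain O(open_valve).
The contrapositive of premise 3 (O(~update_statement → ~open_valve)) is O(open_valve → update_statement), and O(open_valve) is already established, so O(update_statement).
With premise 7, O(update_statement → update_minutes), the K-axiom yields O(update_minutes).
So O(update_minutes) holds — update_minutes is obligatory. None of the other listed options is made obligatory by any chain of premises.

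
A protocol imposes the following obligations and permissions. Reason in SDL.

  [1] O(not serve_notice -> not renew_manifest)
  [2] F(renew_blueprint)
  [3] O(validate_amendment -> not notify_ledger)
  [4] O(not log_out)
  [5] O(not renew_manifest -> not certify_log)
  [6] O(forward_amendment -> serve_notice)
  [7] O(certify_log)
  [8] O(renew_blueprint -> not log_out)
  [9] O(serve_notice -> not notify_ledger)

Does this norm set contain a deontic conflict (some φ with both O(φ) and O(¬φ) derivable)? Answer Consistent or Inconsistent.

Premise 8 is O(renew_blueprint -> not log_out); even if O(not log_out) held, inferring O(renew_blueprint) would be affirming the consequent — invalid.
So O(renew_blueprint) is not derivable, and the apparent clash with O(not renew_blueprint) does not arise.
A world satisfying every obligation exists (e.g. certify_log=true, forward_amendment=false, log_out=false, notify_ledger=false, renew_blueprint=false, renew_manifest=true, serve_notice=true, validate_amendment=false); no atom is both obligatory and forbidden, so the set is consistent.

Consistent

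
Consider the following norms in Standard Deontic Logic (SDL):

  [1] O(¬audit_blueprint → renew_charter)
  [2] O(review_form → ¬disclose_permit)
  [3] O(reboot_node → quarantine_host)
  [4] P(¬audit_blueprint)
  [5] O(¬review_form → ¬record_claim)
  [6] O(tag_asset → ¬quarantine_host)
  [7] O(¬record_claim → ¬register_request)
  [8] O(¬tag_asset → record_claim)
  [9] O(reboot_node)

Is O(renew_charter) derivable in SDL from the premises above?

No

Premise 1 is O(¬audit_blueprint → renew_charter), but O(¬audit_blueprint) is not derivable from the premises (the permission P(¬audit_blueprint) asserts only ¬O(audit_blueprint), not O(¬audit_blueprint)), so it does not yield O(renew_charter).
No other premise forces O(renew_charter). An ideal world satisfying every premise can still have renew_charter false, so O(renew_charter) is not derivable.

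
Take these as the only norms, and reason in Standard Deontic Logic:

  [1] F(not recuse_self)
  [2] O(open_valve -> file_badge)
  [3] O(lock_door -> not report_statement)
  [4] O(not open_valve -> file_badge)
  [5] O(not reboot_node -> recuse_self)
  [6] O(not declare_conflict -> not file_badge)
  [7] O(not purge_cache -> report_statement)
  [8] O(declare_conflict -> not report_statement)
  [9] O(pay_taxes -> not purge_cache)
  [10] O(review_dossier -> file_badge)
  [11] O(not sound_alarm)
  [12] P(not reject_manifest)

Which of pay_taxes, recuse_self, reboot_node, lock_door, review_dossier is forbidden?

pay_taxes

By case analysis on open_valve: premise 2 gives O(open_valve -> file_badge) and premise 4 gives O(not open_valve -> file_badge), so O(file_badge) either way.
Premise 6 is O(not declare_conflict -> not file_badge); contrapositively O(file_badge -> declare_conflict). Since O(file_badge) holds, K gives O(declare_conflict).
From O(declare_conflict) and premise 8, O(declare_conflict -> not report_statement), we obtain O(not report_statement).
Premise 7, O(not purge_cache -> report_statement), contraposes to O(not report_statement -> purge_cache); with O(not report_statement) we get O(purge_cache).
The contrapositive of premise 9 (O(pay_taxes -> not purge_cache)) is O(purge_cache -> not pay_taxes), and O(purge_cache) is already established, so O(not pay_taxes).
So O(not pay_taxes) holds, i.e. pay_taxes is forbidden. None of the other listed options is forbidden under the premises.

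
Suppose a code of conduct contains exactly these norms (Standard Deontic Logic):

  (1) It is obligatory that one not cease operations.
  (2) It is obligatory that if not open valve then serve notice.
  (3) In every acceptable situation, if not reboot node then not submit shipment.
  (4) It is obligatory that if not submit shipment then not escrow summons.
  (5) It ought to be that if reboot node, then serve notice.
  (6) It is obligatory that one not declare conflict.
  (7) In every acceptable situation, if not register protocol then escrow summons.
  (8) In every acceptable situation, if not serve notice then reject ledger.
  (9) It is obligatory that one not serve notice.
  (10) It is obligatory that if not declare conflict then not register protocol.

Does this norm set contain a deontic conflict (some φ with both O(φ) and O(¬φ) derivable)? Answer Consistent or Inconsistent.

Premise 6 gives O(¬declare_conflict).
With premise 10, O(¬declare_conflict → ¬register_protocol), the K-axiom yields O(¬register_protocol).
Applying K to premise 7 (O(¬register_protocol → escrow_summons)) and O(¬register_protocol) yields O(escrow_summons).
The contrapositive of premise 4 (O(¬submit_shipment → ¬escrow_summons)) is O(escrow_summons → submit_shipment), and O(escrow_summons) is already established, so O(submit_shipment).
Premise 3, O(¬reboot_node → ¬submit_shipment), contraposes to O(submit_shipment → reboot_node); with O(submit_shipment) we get O(reboot_node).
Premise 5 is O(reboot_node → serve_notice); since O(reboot_node), deontic closure gives O(serve_notice).
But premise 9 directly asserts O(¬serve_notice).
We now have both O(serve_notice) and O(¬serve_notice) — serve_notice is simultaneously obligatory and forbidden, violating the D-axiom.

Inconsistent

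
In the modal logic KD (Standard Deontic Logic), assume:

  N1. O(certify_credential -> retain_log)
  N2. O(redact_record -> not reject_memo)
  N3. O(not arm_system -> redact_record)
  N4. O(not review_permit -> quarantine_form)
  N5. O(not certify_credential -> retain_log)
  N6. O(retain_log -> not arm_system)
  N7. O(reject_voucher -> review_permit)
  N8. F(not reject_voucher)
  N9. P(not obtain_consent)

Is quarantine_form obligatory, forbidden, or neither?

Neither

Premise 4 is O(not review_permit -> quarantine_form), but O(not review_permit) is not derivable from the premises, so it does not yield O(quarantine_form).
No premise or chain of K-axiom applications forces O(quarantine_form), and none forces O(not quarantine_form). So quarantine_form is neither obligatory nor forbidden under these norms.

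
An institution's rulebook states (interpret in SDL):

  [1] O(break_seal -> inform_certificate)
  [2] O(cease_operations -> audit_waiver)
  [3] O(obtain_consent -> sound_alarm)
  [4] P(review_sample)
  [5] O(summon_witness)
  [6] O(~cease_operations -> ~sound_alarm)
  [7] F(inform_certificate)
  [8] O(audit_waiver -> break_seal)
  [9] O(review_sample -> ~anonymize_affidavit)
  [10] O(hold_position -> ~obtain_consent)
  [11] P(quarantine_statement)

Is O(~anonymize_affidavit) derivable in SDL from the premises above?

No

Premise 9 is O(review_sample -> ~anonymize_affidavit), but O(review_sample) is not derivable from the premises (the permission P(review_sample) asserts only ~O(~review_sample), not O(review_sample)), so it does not yield O(~anonymize_affidavit).
No other premise forces O(~anonymize_affidavit). An ideal world satisfying every premise can still have ~anonymize_affidavit false, so O(~anonymize_affidavit) is not derivable.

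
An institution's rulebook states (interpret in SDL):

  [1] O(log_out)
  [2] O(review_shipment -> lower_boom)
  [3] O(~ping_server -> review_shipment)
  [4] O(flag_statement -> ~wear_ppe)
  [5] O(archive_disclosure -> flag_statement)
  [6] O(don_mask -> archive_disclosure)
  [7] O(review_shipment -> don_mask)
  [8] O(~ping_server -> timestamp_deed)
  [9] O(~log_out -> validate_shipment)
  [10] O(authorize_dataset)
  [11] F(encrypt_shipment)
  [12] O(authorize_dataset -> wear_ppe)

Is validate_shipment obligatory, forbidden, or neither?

Premise 9 is O(~log_out -> validate_shipment), but O(~log_out) is not derivable from the premises, so it does not yield O(validate_shipment).
No premise or chain of K-axiom applications forces O(validate_shipment), and none forces O(~validate_shipment). So validate_shipment is neither obligatory nor forbidden under these norms.

Neither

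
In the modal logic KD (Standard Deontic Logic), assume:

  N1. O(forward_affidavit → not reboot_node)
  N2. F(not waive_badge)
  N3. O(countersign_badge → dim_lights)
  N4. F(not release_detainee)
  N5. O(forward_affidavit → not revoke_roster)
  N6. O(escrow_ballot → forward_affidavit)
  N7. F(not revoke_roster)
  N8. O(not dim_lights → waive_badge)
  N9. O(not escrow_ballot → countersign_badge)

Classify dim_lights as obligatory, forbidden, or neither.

Premise 7, F(not revoke_roster), is equivalent to O(revoke_roster).
Premise 5 is O(forward_affidavit → not revoke_roster); contrapositively O(revoke_roster → not forward_affidavit). Since O(revoke_roster) holds, K gives O(not forward_affidavit).
The contrapositive of premise 6 (O(escrow_ballot → forward_affidavit)) is O(not forward_affidavit → not escrow_ballot), and O(not forward_affidavit) is already established, so O(not escrow_ballot).
From O(not escrow_ballot) and premise 9, O(not escrow_ballot → countersign_badge), we obtain O(countersign_badge).
From O(countersign_badge) and premise 3, O(countersign_badge → dim_lights), we obtain O(dim_lights).
Premises 1, 2, 4, 8 do not contribute to this derivation.
Hence dim_lights is obligatory.

Obligatory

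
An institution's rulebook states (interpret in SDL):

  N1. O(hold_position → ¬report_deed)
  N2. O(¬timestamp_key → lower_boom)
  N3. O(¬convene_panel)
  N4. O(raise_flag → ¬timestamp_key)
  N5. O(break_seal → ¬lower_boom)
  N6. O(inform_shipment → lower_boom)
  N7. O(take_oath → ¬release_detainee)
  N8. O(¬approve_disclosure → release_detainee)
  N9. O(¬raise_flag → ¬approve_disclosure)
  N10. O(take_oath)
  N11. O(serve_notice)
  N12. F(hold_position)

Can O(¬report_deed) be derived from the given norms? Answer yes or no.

No

Premise 1 is O(hold_position → ¬report_deed), but O(hold_position) is not derivable from the premises, so it does not yield O(¬report_deed).
No other premise forces O(¬report_deed). An ideal world satisfying every premise can still have ¬report_deed false, so O(¬report_deed) is not derivable.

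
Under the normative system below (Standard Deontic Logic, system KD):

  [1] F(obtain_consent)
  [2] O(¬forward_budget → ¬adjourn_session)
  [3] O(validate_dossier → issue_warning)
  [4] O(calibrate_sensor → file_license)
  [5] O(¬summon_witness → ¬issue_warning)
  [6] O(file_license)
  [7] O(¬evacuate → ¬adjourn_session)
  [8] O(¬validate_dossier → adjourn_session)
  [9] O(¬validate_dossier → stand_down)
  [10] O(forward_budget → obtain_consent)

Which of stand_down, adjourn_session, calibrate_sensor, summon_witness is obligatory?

Premise 1, F(obtain_consent), is equivalent to O(¬obtain_consent).
Premise 10, O(forward_budget → obtain_consent), contraposes to O(¬obtain_consent → ¬forward_budget); with O(¬obtain_consent) we get O(¬forward_budget).
With premise 2, O(¬forward_budget → ¬adjourn_session), the K-axiom yields O(¬adjourn_session).
Premise 8 is O(¬validate_dossier → adjourn_session); contrapositively O(¬adjourn_session → validate_dossier). Since O(¬adjourn_session) holds, K gives O(validate_dossier).
From O(validate_dossier) and premise 3, O(validate_dossier → issue_warning), we obtain O(issue_warning).
Premise 5 is O(¬summon_witness → ¬issue_warning); contrapositively O(issue_warning → summon_witness). Since O(issue_warning) holds, K gives O(summon_witness).
So O(summon_witness) holds — summon_witness is obligatory. None of the other listed options is made obligatory by any chain of premises.

summon_witness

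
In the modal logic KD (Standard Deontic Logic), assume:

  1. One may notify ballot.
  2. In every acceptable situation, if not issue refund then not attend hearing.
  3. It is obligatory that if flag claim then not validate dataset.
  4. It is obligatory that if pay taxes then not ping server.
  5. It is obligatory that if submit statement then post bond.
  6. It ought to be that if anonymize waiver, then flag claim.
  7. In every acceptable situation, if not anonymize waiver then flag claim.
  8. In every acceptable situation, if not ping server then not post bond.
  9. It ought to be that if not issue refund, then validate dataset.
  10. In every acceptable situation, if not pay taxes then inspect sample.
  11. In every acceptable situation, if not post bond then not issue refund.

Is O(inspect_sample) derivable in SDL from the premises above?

Yes

By case analysis on ¬anonymize_waiver: premise 7 gives O(¬anonymize_waiver → flag_claim) and premise 6 gives O(anonymize_waiver → flag_claim), so O(flag_claim) either way.
From O(flag_claim) and premise 3, O(flag_claim → ¬validate_dataset), we obtain O(¬validate_dataset).
The contrapositive of premise 9 (O(¬issue_refund → validate_dataset)) is O(¬validate_dataset → issue_refund), and O(¬validate_dataset) is already established, so O(issue_refund).
Premise 11, O(¬post_bond → ¬issue_refund), contraposes to O(issue_refund → post_bond); with O(issue_refund) we get O(post_bond).
The contrapositive of premise 8 (O(¬ping_server → ¬post_bond)) is O(post_bond → ping_server), and O(post_bond) is already established, so O(ping_server).
The contrapositive of premise 4 (O(pay_taxes → ¬ping_server)) is O(ping_server → ¬pay_taxes), and O(ping_server) is already established, so O(¬pay_taxes).
Applying K to premise 10 (O(¬pay_taxes → inspect_sample)) and O(¬pay_taxes) yields O(inspect_sample).
Premises 1, 2, 5 do not contribute to this derivation.
So O(inspect_sample) follows.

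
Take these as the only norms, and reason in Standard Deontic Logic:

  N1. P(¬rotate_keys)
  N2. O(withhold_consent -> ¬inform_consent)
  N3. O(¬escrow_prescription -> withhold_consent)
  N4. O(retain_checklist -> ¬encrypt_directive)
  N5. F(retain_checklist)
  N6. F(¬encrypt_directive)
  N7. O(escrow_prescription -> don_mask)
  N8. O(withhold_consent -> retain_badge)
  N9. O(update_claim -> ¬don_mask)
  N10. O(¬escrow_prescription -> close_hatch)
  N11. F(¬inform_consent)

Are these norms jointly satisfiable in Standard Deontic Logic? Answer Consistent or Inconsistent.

Consistent

Premise 4 is O(retain_checklist -> ¬encrypt_directive), but O(retain_checklist) is not derivable from the premises, so it does not yield O(¬encrypt_directive).
So O(¬encrypt_directive) is not derivable, and the apparent clash with O(encrypt_directive) does not arise.
A world satisfying every obligation exists (e.g. close_hatch=false, don_mask=true, encrypt_directive=true, escrow_prescription=true, inform_consent=true, retain_badge=false, retain_checklist=false, rotate_keys=false, update_claim=false, withhold_consent=false); no atom is both obligatory and forbidden, so the set is consistent.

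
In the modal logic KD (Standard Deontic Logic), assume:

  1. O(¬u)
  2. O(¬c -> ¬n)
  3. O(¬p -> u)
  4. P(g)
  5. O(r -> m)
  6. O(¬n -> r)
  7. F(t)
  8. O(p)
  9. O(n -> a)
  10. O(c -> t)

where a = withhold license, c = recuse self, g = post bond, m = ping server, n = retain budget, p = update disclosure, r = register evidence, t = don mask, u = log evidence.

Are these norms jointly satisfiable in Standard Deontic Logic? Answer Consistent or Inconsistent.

Consistent

Premise 3 is O(¬p -> u), but O(¬p) is not derivable from the premises, so it does not yield O(u).
So O(u) is not derivable, and the apparent clash with O(¬u) does not arise.
A world satisfying every obligation exists (e.g. a=false, c=false, g=false, m=true, n=false, p=true, r=true, t=false, u=false); no atom is both obligatory and forbidden, so the set is consistent.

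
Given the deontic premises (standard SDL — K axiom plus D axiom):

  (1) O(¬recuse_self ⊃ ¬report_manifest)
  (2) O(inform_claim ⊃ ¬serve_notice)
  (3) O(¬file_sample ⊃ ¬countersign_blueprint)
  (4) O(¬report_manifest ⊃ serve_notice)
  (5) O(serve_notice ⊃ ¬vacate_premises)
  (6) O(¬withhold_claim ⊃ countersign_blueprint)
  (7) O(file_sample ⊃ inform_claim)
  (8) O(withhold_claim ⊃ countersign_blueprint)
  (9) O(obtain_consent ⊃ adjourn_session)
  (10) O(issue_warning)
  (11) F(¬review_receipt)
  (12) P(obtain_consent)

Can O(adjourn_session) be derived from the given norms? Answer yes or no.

Premise 9 is O(obtain_consent ⊃ adjourn_session), but O(obtain_consent) is not derivable from the premises (the permission P(obtain_consent) asserts only ¬O(¬obtain_consent), not O(obtain_consent)), so it does not yield O(adjourn_session).
No other premise forces O(adjourn_session). An ideal world satisfying every premise can still have adjourn_session false, so O(adjourn_session) is not derivable.

No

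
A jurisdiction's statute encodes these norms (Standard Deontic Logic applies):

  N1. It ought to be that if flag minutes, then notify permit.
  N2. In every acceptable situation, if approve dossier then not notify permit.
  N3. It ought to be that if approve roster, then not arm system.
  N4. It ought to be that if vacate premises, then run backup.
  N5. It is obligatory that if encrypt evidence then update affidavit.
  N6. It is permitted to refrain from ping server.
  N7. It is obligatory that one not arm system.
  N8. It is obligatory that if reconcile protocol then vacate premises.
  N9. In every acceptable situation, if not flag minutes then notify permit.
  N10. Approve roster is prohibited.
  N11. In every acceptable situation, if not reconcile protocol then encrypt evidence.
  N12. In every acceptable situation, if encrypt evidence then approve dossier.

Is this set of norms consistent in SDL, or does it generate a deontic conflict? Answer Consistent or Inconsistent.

Premise 3 is O(approve_roster → ¬arm_system); even if O(¬arm_system) held, inferring O(approve_roster) would be affirming the consequent — invalid.
So O(approve_roster) is not derivable, and the apparent clash with O(¬approve_roster) does not arise.
A world satisfying every obligation exists (e.g. approve_dossier=false, approve_roster=false, arm_system=false, encrypt_evidence=false, flag_minutes=false, notify_permit=true, ping_server=false, reconcile_protocol=true, run_backup=true, update_affidavit=false, vacate_premises=true); no atom is both obligatory and forbidden, so the set is consistent.

Consistent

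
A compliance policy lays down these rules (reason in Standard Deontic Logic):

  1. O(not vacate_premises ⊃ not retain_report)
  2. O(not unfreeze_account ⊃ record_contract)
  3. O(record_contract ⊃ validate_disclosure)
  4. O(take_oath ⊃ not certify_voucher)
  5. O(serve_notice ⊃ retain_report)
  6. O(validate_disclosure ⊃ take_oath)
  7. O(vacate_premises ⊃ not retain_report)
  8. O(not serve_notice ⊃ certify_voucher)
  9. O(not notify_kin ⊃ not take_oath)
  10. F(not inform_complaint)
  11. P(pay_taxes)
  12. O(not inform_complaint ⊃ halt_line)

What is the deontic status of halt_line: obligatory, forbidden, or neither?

Neither

Premise 12 is O(not inform_complaint ⊃ halt_line), but O(not inform_complaint) is not derivable from the premises, so it does not yield O(halt_line).
No premise or chain of K-axiom applications forces O(halt_line), and none forces O(not halt_line). So halt_line is neither obligatory nor forbidden under these norms.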